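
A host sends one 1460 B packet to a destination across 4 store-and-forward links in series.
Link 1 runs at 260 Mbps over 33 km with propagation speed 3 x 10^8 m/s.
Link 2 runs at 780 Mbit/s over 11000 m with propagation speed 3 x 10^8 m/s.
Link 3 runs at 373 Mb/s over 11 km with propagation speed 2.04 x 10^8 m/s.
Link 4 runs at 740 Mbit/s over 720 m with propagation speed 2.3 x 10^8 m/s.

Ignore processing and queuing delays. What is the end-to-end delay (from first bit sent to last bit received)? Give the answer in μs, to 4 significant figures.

L = 1460 × 8 = 11680 bits.
Transmission delays (L/R per hop): 44.9231, 14.9744, 31.3137, 15.7838 μs; sum = 106.995 μs.
Propagation delays (d/s per hop): 110, 36.6667, 53.9216, 3.13043 μs; sum = 203.719 μs.
End-to-end = 310.7 μs.

310.7 μs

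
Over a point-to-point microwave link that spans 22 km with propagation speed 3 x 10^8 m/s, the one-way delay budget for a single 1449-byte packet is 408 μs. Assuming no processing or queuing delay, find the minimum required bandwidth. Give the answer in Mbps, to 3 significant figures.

L = 11592 bits.
Propagation delay = 22000 / 300000000 = 73.3333 μs.
Transmission budget = 408 − 73.3333 = 334.667 μs.
R ≥ L / t_tx = 11592 bits / 0.000334667 s = 34.6 Mbps.

34.6 Mbps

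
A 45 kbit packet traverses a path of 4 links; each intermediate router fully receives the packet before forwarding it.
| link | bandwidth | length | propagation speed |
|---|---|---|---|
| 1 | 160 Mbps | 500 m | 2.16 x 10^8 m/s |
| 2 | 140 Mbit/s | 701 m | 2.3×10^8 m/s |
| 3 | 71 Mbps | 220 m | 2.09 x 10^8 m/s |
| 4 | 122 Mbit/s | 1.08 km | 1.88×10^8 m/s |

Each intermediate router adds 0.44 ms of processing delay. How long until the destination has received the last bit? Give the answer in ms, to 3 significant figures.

2.94 ms

L = 45000 bits.
Transmission delays (L/R per hop): 0.28125, 0.321429, 0.633803, 0.368852 ms; sum = 1.60533 ms.
Propagation delays (d/s per hop): 0.00231481, 0.00304783, 0.00105263, 0.00574468 ms; sum = 0.01216 ms.
Processing at 3 router(s): 3 × 0.44 ms = 1.32 ms.
End-to-end = 2.94 ms.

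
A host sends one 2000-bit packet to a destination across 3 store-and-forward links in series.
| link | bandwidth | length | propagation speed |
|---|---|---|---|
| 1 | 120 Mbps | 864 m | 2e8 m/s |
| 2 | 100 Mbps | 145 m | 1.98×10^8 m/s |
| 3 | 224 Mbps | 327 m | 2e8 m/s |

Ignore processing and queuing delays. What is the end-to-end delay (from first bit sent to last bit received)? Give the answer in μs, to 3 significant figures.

Transmission delays (L/R per hop): 16.6667, 20, 8.92857 μs; sum = 45.5952 μs.
Propagation delays (d/s per hop): 4.32, 0.732323, 1.635 μs; sum = 6.68732 μs.
End-to-end = 52.3 μs.

52.3 μs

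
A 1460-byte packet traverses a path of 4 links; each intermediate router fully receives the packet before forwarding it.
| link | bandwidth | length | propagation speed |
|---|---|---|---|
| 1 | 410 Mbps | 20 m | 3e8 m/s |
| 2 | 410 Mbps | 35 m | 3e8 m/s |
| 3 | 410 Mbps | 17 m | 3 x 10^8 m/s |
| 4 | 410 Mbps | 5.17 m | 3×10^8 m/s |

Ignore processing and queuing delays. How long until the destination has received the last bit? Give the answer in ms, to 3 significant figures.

0.114 ms

L = 1460 × 8 = 11680 bits.
Transmission delay per hop = L/R = 11680/410000000 = 0.0284878 ms; 4 hops → 0.113951 ms.
Propagation delays (d/s per hop): 6.66667e-05, 0.000116667, 5.66667e-05, 1.72333e-05 ms; sum = 0.000257233 ms.
End-to-end = 0.114 ms.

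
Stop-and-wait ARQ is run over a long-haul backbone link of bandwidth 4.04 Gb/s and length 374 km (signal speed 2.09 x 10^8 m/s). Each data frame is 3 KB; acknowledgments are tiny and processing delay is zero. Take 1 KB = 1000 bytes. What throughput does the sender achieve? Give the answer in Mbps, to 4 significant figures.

6.695 Mbps

t_tx = L/R = 24000/4040000000 = 5.94059e-06 s.
t_prop = 374000/209000000 = 0.00178947 s; RTT = 0.00357895 s.
Cycle = t_tx + RTT = 0.00358489 s.
Throughput = L / cycle = 24000 / 0.00358489 = 6.695 Mbps.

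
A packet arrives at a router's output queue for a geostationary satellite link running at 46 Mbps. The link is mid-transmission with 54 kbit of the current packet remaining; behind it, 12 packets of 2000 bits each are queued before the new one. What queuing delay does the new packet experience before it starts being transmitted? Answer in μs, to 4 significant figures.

Each queued packet: L/R = 2000/46000000 = 43.4783 μs.
12 queued → 521.739 μs.
Plus remaining 54000 bits of current packet: 1173.91 μs.
Queuing delay = 1696 μs.

1696 μs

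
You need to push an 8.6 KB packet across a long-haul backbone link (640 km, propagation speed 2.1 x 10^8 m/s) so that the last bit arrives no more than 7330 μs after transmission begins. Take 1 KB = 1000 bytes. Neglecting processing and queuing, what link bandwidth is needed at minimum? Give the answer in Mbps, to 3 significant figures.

16.1 Mbps

L = 68800 bits.
Propagation delay = 640000 / 210000000 = 3047.62 μs.
Transmission budget = 7330 − 3047.62 = 4282.38 μs.
R ≥ L / t_tx = 68800 bits / 0.00428238 s = 16.1 Mbps.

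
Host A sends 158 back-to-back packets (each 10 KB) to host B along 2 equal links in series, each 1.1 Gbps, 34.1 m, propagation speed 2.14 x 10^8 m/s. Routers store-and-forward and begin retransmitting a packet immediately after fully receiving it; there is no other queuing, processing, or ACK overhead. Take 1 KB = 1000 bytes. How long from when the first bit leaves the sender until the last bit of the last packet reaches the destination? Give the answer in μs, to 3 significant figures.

Per-hop transmission t_tx = L/R = 80000/1100000000 = 72.7273 μs.
Per-hop propagation t_prop = 34.1/214000000 = 0.159346 μs.
Pipeline fill: first packet needs 2·t_tx to clear all hops; remaining 157 packets each add one t_tx.
Total = (2+158-1)·t_tx + 2·t_prop = 159·72.7273 + 2·0.159346 = 11600 μs.

11600 μs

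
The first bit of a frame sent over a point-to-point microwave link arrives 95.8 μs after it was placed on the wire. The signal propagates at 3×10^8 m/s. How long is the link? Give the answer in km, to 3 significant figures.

d = s × t_prop = 300000000 × 9.58e-05 = 28.7 km.

28.7 km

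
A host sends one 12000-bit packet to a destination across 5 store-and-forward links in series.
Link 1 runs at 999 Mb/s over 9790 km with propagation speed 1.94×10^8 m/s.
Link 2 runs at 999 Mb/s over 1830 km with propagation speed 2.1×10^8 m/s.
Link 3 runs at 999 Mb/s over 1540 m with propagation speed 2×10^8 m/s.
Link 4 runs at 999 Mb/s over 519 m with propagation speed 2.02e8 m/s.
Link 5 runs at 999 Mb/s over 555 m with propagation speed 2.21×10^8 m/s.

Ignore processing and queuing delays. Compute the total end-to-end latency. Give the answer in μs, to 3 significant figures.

Transmission delay per hop = L/R = 12000/999000000 = 12.012 μs; 5 hops → 60.0601 μs.
Propagation delays (d/s per hop): 50463.9, 8714.29, 7.7, 2.56931, 2.51131 μs; sum = 59191 μs.
End-to-end = 59300 μs.

59300 μs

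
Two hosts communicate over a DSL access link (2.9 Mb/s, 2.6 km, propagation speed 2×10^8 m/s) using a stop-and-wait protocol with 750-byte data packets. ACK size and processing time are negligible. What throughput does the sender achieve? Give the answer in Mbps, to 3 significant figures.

t_tx = L/R = 6000/2900000 = 0.00206897 s.
t_prop = 2600/200000000 = 1.3e-05 s; RTT = 2.6e-05 s.
Cycle = t_tx + RTT = 0.00209497 s.
Throughput = L / cycle = 6000 / 0.00209497 = 2.86 Mbps.

2.86 Mbps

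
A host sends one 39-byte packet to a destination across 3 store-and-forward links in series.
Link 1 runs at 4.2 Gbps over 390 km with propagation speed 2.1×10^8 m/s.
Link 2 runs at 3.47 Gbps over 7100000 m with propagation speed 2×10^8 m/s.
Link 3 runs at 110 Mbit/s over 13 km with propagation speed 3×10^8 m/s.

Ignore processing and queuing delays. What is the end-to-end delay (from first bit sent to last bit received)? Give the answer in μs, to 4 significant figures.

L = 39 × 8 = 312 bits.
Transmission delays (L/R per hop): 0.0742857, 0.0899135, 2.83636 μs; sum = 3.00056 μs.
Propagation delays (d/s per hop): 1857.14, 35500, 43.3333 μs; sum = 37400.5 μs.
End-to-end = 37400 μs.

37400 μs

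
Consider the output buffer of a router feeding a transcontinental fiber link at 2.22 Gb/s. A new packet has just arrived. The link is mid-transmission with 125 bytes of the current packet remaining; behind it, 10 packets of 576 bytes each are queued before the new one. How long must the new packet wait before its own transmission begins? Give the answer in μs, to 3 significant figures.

Each queued packet: L/R = 4608/2220000000 = 2.07568 μs.
10 queued → 20.7568 μs.
Plus remaining 1000 bits of current packet: 0.45045 μs.
Queuing delay = 21.2 μs.

21.2 μs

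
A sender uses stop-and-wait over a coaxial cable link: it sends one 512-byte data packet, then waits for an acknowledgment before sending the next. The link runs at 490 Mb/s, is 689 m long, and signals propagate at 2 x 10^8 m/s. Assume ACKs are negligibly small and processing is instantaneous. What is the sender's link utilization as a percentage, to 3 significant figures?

54.8 %

t_tx = L/R = 4096/490000000 = 8.35918e-06 s.
t_prop = 689/200000000 = 3.445e-06 s; RTT = 6.89e-06 s.
Cycle = t_tx + RTT = 1.52492e-05 s.
Utilization = t_tx / cycle = 8.35918e-06/1.52492e-05 = 54.8 %.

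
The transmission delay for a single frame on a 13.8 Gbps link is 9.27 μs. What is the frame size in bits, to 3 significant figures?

128000 bits

L = R × t_tx = 13800000000 b/s × 9.27e-06 s = 127926 bits.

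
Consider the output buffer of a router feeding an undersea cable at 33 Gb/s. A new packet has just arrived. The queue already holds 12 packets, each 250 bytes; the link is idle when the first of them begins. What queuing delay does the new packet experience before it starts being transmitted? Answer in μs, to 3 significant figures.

Each queued packet: L/R = 2000/33000000000 = 0.0606061 μs.
12 queued → 0.727273 μs.
Queuing delay = 0.727 μs.

0.727 μs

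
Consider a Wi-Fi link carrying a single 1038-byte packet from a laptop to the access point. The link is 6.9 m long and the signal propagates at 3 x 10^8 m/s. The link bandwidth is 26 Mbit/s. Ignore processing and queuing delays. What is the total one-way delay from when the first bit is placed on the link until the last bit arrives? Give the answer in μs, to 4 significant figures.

L = 1038 × 8 = 8304 bits.
Transmission delay = L/R = 8304 / 26000000 = 319.385 μs.
Propagation delay = d/s = 6.9 m / 300000000 m/s = 0.023 μs.
Total = 319.4 μs.

319.4 μs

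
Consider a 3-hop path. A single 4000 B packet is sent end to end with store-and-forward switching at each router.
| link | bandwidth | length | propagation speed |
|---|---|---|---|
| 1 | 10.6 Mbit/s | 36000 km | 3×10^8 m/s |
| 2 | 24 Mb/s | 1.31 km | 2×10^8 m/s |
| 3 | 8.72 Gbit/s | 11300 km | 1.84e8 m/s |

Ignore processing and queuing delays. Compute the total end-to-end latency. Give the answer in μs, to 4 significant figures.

L = 4000 × 8 = 32000 bits.
Transmission delays (L/R per hop): 3018.87, 1333.33, 3.66972 μs; sum = 4355.87 μs.
Propagation delays (d/s per hop): 120000, 6.55, 61413 μs; sum = 181420 μs.
End-to-end = 185800 μs.

185800 μs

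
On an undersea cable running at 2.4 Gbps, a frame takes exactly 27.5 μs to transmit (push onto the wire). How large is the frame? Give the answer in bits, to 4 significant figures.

L = R × t_tx = 2400000000 b/s × 2.75e-05 s = 66000 bits.

66000 bits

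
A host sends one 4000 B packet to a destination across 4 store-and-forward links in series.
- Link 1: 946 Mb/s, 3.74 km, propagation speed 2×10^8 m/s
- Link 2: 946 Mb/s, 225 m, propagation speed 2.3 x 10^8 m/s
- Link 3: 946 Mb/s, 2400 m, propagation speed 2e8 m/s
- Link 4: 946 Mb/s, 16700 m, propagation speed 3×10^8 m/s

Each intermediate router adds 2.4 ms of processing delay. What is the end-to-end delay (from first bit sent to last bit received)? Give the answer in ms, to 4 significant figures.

L = 4000 × 8 = 32000 bits.
Transmission delay per hop = L/R = 32000/946000000 = 0.0338266 ms; 4 hops → 0.135307 ms.
Propagation delays (d/s per hop): 0.0187, 0.000978261, 0.012, 0.0556667 ms; sum = 0.0873449 ms.
Processing at 3 router(s): 3 × 2.4 ms = 7.2 ms.
End-to-end = 7.423 ms.

7.423 ms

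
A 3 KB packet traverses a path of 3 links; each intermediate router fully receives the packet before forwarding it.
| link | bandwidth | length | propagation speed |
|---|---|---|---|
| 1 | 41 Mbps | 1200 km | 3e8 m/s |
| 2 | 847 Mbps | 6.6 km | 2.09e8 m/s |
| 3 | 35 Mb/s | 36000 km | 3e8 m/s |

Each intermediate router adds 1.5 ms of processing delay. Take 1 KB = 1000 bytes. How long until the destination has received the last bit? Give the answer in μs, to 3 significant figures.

L = 24000 bits.
Transmission delays (L/R per hop): 585.366, 28.3353, 685.714 μs; sum = 1299.42 μs.
Propagation delays (d/s per hop): 4000, 31.5789, 120000 μs; sum = 124032 μs.
Processing at 2 router(s): 2 × 1.5 ms = 3000 μs.
End-to-end = 128000 μs.

128000 μs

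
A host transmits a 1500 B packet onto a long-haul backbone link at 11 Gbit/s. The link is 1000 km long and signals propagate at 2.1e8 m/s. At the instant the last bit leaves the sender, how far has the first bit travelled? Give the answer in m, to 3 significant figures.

t_tx = L/R = 12000/11000000000 = 1.09091e-06 s.
Distance = s × t_tx = 210000000 × 1.09091e-06 = 229 m.

229 m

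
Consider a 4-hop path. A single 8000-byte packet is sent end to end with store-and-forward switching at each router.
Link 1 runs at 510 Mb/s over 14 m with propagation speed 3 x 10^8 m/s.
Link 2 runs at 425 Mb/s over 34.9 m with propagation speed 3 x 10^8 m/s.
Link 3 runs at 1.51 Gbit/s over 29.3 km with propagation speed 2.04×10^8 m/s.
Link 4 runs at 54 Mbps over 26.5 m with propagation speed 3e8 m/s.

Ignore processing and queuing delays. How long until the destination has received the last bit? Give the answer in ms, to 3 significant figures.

1.65 ms

L = 8000 × 8 = 64000 bits.
Transmission delays (L/R per hop): 0.12549, 0.150588, 0.0423841, 1.18519 ms; sum = 1.50365 ms.
Propagation delays (d/s per hop): 4.66667e-05, 0.000116333, 0.143627, 8.83333e-05 ms; sum = 0.143879 ms.
End-to-end = 1.65 ms.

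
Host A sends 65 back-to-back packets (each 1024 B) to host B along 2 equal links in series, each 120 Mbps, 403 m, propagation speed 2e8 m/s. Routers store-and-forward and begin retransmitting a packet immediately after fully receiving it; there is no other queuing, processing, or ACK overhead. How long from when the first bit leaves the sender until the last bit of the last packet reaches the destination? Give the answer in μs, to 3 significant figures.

4510 μs

Per-hop transmission t_tx = L/R = 8192/120000000 = 68.2667 μs.
Per-hop propagation t_prop = 403/200000000 = 2.015 μs.
Pipeline fill: first packet needs 2·t_tx to clear all hops; remaining 64 packets each add one t_tx.
Total = (2+65-1)·t_tx + 2·t_prop = 66·68.2667 + 2·2.015 = 4510 μs.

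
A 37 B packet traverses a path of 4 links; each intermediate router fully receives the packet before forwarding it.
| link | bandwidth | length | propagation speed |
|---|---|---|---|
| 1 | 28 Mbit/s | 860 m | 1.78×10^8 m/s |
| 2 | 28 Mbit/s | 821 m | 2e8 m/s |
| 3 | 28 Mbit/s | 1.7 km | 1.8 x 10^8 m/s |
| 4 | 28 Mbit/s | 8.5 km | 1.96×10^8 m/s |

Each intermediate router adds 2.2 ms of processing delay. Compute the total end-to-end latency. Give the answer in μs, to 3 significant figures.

L = 37 × 8 = 296 bits.
Transmission delay per hop = L/R = 296/28000000 = 10.5714 μs; 4 hops → 42.2857 μs.
Propagation delays (d/s per hop): 4.83146, 4.105, 9.44444, 43.3673 μs; sum = 61.7483 μs.
Processing at 3 router(s): 3 × 2.2 ms = 6600 μs.
End-to-end = 6700 μs.

6700 μs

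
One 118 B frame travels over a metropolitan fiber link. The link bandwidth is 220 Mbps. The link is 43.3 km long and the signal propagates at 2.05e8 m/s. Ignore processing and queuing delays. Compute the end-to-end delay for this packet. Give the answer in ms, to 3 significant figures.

L = 118 × 8 = 944 bits.
Transmission delay = L/R = 944 / 220000000 = 0.00429091 ms.
Propagation delay = d/s = 43300 m / 2.05e+08 m/s = 0.21122 ms.
Total = 0.216 ms.

0.216 ms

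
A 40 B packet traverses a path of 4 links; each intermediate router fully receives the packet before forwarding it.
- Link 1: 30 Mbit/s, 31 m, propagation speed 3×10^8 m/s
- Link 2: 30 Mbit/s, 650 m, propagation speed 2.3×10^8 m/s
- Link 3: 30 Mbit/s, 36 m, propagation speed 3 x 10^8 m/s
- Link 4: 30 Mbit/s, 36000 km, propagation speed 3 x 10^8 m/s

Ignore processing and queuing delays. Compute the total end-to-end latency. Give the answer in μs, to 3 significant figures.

L = 40 × 8 = 320 bits.
Transmission delay per hop = L/R = 320/30000000 = 10.6667 μs; 4 hops → 42.6667 μs.
Propagation delays (d/s per hop): 0.103333, 2.82609, 0.12, 120000 μs; sum = 120003 μs.
End-to-end = 120000 μs.

120000 μs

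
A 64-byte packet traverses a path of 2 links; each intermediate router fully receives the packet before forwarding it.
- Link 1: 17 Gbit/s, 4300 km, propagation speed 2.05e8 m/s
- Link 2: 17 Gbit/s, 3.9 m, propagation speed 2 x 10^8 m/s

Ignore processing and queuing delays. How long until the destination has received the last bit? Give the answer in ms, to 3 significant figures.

L = 64 × 8 = 512 bits.
Transmission delay per hop = L/R = 512/17000000000 = 3.01176e-05 ms; 2 hops → 6.02353e-05 ms.
Propagation delays (d/s per hop): 20.9756, 1.95e-05 ms; sum = 20.9756 ms.
End-to-end = 21.0 ms.

21.0 ms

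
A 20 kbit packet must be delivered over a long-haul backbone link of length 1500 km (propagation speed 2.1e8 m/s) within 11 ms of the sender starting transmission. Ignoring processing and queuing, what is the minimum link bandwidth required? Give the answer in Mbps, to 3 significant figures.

5.19 Mbps

Propagation delay = 1500000 / 210000000 = 7.14286 ms.
Transmission budget = 11 − 7.14286 = 3.85714 ms.
R ≥ L / t_tx = 20000 bits / 0.00385714 s = 5.19 Mbps.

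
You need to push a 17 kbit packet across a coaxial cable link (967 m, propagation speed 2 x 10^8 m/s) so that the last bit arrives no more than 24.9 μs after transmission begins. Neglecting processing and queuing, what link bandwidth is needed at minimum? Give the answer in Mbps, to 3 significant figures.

847 Mbps

Propagation delay = 967 / 200000000 = 4.835 μs.
Transmission budget = 24.9 − 4.835 = 20.065 μs.
R ≥ L / t_tx = 17000 bits / 2.0065e-05 s = 847 Mbps.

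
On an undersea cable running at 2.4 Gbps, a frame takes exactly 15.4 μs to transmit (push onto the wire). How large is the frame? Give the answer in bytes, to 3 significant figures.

L = R × t_tx = 2400000000 b/s × 1.54e-05 s = 36960 bits.
In bytes: 36960 / 8 = 4620 bytes.

4620 bytes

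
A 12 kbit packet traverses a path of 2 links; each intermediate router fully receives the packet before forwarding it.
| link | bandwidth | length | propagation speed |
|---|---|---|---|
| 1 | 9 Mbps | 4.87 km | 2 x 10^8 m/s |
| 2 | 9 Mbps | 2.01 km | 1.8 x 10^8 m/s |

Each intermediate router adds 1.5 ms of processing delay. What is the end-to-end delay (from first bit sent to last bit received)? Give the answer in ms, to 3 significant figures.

4.20 ms

L = 12000 bits.
Transmission delay per hop = L/R = 12000/9000000 = 1.33333 ms; 2 hops → 2.66667 ms.
Propagation delays (d/s per hop): 0.02435, 0.0111667 ms; sum = 0.0355167 ms.
Processing at 1 router(s): 1 × 1.5 ms = 1.5 ms.
End-to-end = 4.20 ms.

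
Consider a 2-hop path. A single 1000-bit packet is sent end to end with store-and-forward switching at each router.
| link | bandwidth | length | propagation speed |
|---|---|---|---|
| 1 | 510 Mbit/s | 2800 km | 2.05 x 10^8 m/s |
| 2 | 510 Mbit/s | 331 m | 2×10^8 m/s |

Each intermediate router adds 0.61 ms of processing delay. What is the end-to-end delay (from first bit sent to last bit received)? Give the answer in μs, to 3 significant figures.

14300 μs

Transmission delay per hop = L/R = 1000/510000000 = 1.96078 μs; 2 hops → 3.92157 μs.
Propagation delays (d/s per hop): 13658.5, 1.655 μs; sum = 13660.2 μs.
Processing at 1 router(s): 1 × 0.61 ms = 610 μs.
End-to-end = 14300 μs.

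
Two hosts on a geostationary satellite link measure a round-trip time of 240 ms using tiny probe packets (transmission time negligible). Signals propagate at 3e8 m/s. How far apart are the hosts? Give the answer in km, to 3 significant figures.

One-way propagation = RTT/2 = 120 ms.
d = s × t = 300000000 × 0.12 = 36000 km.

36000 km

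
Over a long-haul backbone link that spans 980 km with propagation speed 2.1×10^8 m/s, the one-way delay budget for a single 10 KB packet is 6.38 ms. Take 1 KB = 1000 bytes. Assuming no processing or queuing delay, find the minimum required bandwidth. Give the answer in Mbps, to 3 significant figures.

L = 80000 bits.
Propagation delay = 980000 / 210000000 = 4.66667 ms.
Transmission budget = 6.38 − 4.66667 = 1.71333 ms.
R ≥ L / t_tx = 80000 bits / 0.00171333 s = 46.7 Mbps.

46.7 Mbps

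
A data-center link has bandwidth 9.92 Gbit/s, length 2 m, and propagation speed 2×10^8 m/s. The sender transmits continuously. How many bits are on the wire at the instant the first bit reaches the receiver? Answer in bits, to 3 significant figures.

Propagation delay = 2 / 200000000 = 1e-08 s.
BDP = R × t_prop = 9920000000 × 1e-08 = 99.2 bits.

99.2 bits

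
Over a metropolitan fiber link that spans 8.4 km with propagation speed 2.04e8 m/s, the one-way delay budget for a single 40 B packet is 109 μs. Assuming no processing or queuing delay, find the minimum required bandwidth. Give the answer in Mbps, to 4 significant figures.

L = 320 bits.
Propagation delay = 8400 / 204000000 = 41.1765 μs.
Transmission budget = 109 − 41.1765 = 67.8235 μs.
R ≥ L / t_tx = 320 bits / 6.78235e-05 s = 4.718 Mbps.

4.718 Mbps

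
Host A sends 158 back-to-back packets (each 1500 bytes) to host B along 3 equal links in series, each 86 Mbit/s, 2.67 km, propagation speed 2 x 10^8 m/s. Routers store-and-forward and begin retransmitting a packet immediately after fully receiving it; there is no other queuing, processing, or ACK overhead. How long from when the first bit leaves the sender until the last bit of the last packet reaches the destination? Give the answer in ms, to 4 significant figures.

Per-hop transmission t_tx = L/R = 12000/86000000 = 0.139535 ms.
Per-hop propagation t_prop = 2670/200000000 = 0.01335 ms.
Pipeline fill: first packet needs 3·t_tx to clear all hops; remaining 157 packets each add one t_tx.
Total = (3+158-1)·t_tx + 3·t_prop = 160·0.139535 + 3·0.01335 = 22.37 ms.

22.37 ms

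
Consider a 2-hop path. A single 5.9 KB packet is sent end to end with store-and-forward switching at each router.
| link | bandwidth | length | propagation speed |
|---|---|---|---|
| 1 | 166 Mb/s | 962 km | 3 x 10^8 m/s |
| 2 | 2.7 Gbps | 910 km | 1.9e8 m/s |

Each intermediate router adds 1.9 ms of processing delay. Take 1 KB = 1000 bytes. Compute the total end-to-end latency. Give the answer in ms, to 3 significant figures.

L = 47200 bits.
Transmission delays (L/R per hop): 0.284337, 0.0174815 ms; sum = 0.301819 ms.
Propagation delays (d/s per hop): 3.20667, 4.78947 ms; sum = 7.99614 ms.
Processing at 1 router(s): 1 × 1.9 ms = 1.9 ms.
End-to-end = 10.2 ms.

10.2 ms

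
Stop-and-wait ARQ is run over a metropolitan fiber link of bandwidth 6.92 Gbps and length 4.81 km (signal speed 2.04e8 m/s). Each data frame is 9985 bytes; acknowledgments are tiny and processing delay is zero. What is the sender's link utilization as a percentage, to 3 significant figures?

19.7 %

t_tx = L/R = 79880/6920000000 = 1.15434e-05 s.
t_prop = 4810/204000000 = 2.35784e-05 s; RTT = 4.71569e-05 s.
Cycle = t_tx + RTT = 5.87002e-05 s.
Utilization = t_tx / cycle = 1.15434e-05/5.87002e-05 = 19.7 %.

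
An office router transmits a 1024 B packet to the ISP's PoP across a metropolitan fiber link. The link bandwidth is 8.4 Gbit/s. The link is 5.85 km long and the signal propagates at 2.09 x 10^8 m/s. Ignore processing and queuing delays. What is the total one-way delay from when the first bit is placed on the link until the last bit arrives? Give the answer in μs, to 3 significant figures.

29.0 μs

L = 1024 × 8 = 8192 bits.
Transmission delay = L/R = 8192 / 8400000000 = 0.975238 μs.
Propagation delay = d/s = 5850 m / 209000000 m/s = 27.9904 μs.
Total = 29.0 μs.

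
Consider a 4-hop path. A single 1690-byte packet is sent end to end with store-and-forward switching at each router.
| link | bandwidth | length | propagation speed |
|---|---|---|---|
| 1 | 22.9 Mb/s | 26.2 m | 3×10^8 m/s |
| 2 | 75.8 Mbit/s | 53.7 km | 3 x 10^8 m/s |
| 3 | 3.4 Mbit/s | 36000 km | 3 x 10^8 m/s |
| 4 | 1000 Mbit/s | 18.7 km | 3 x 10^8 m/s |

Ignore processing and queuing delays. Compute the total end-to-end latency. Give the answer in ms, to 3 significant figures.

L = 1690 × 8 = 13520 bits.
Transmission delays (L/R per hop): 0.590393, 0.178364, 3.97647, 0.01352 ms; sum = 4.75875 ms.
Propagation delays (d/s per hop): 8.73333e-05, 0.179, 120, 0.0623333 ms; sum = 120.241 ms.
End-to-end = 125 ms.

125 ms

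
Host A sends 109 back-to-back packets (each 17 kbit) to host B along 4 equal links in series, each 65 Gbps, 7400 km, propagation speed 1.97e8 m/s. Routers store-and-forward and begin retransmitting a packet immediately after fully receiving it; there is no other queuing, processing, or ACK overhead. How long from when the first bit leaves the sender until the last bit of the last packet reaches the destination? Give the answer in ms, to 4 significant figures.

150.3 ms

Per-hop transmission t_tx = L/R = 17000/65000000000 = 0.000261538 ms.
Per-hop propagation t_prop = 7400000/197000000 = 37.5635 ms.
Pipeline fill: first packet needs 4·t_tx to clear all hops; remaining 108 packets each add one t_tx.
Total = (4+109-1)·t_tx + 4·t_prop = 112·0.000261538 + 4·37.5635 = 150.3 ms.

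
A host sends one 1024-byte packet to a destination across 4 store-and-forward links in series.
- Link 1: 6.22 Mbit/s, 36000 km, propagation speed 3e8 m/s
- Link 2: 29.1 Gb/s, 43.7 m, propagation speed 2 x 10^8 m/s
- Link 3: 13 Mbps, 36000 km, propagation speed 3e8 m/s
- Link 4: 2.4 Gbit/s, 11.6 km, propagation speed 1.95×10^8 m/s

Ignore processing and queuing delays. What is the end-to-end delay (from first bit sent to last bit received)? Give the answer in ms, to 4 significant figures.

L = 1024 × 8 = 8192 bits.
Transmission delays (L/R per hop): 1.31704, 0.000281512, 0.630154, 0.00341333 ms; sum = 1.95089 ms.
Propagation delays (d/s per hop): 120, 0.0002185, 120, 0.0594872 ms; sum = 240.06 ms.
End-to-end = 242.0 ms.

242.0 ms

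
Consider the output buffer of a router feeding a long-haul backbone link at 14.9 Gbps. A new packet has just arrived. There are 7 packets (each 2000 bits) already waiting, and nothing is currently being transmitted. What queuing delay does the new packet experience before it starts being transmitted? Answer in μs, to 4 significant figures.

0.9396 μs

Each queued packet: L/R = 2000/14900000000 = 0.134228 μs.
7 queued → 0.939597 μs.
Queuing delay = 0.9396 μs.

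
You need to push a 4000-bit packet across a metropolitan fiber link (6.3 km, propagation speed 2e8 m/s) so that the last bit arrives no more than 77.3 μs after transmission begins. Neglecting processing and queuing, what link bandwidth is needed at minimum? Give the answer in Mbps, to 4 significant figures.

87.34 Mbps

Propagation delay = 6300 / 200000000 = 31.5 μs.
Transmission budget = 77.3 − 31.5 = 45.8 μs.
R ≥ L / t_tx = 4000 bits / 4.58e-05 s = 87.34 Mbps.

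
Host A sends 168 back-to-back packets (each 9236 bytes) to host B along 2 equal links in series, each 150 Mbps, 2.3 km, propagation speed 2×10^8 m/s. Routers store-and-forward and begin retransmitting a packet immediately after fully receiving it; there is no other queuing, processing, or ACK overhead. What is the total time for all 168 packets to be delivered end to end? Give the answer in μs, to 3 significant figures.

83300 μs

Per-hop transmission t_tx = L/R = 73888/150000000 = 492.587 μs.
Per-hop propagation t_prop = 2300/200000000 = 11.5 μs.
Pipeline fill: first packet needs 2·t_tx to clear all hops; remaining 167 packets each add one t_tx.
Total = (2+168-1)·t_tx + 2·t_prop = 169·492.587 + 2·11.5 = 83300 μs.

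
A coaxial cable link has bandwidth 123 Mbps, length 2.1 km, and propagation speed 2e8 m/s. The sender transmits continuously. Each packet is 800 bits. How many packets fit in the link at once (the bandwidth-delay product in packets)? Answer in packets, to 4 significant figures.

1.614 packets

Propagation delay = 2100 / 200000000 = 1.05e-05 s.
BDP = R × t_prop = 123000000 × 1.05e-05 = 1291.5 bits.
In packets of 800 bits: 1.614 packets.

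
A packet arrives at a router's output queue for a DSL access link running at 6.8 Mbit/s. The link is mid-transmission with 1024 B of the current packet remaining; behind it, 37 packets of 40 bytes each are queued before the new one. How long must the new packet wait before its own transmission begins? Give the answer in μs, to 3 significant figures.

Each queued packet: L/R = 320/6800000 = 47.0588 μs.
37 queued → 1741.18 μs.
Plus remaining 8192 bits of current packet: 1204.71 μs.
Queuing delay = 2950 μs.

2950 μs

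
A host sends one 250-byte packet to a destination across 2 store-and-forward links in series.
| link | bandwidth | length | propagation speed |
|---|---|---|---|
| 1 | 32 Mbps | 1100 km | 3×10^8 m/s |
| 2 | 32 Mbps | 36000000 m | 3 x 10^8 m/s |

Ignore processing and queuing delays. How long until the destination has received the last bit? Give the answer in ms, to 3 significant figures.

124 ms

L = 250 × 8 = 2000 bits.
Transmission delay per hop = L/R = 2000/32000000 = 0.0625 ms; 2 hops → 0.125 ms.
Propagation delays (d/s per hop): 3.66667, 120 ms; sum = 123.667 ms.
End-to-end = 124 ms.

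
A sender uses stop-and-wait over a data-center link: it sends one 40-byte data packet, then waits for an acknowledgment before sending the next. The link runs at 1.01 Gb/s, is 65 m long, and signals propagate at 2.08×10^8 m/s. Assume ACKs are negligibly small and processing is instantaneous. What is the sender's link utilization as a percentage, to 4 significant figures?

33.64 %

t_tx = L/R = 320/1010000000 = 3.16832e-07 s.
t_prop = 65/208000000 = 3.125e-07 s; RTT = 6.25e-07 s.
Cycle = t_tx + RTT = 9.41832e-07 s.
Utilization = t_tx / cycle = 3.16832e-07/9.41832e-07 = 33.64 %.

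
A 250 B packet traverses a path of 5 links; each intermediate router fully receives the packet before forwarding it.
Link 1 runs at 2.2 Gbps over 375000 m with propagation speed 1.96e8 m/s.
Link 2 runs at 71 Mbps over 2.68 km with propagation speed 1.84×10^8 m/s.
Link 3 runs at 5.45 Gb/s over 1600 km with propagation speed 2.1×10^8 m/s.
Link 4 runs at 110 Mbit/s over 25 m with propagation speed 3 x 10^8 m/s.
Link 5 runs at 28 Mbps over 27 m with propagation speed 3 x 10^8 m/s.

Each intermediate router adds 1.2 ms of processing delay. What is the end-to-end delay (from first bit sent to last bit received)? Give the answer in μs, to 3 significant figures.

L = 250 × 8 = 2000 bits.
Transmission delays (L/R per hop): 0.909091, 28.169, 0.366972, 18.1818, 71.4286 μs; sum = 119.055 μs.
Propagation delays (d/s per hop): 1913.27, 14.5652, 7619.05, 0.0833333, 0.09 μs; sum = 9547.05 μs.
Processing at 4 router(s): 4 × 1.2 ms = 4800 μs.
End-to-end = 14500 μs.

14500 μs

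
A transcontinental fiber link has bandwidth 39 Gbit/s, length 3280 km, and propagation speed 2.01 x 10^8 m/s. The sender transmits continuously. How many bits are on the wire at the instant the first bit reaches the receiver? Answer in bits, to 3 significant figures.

Propagation delay = 3280000 / 2.01e+08 = 0.0163184 s.
BDP = R × t_prop = 39000000000 × 0.0163184 = 636418000 bits.

636000000 bits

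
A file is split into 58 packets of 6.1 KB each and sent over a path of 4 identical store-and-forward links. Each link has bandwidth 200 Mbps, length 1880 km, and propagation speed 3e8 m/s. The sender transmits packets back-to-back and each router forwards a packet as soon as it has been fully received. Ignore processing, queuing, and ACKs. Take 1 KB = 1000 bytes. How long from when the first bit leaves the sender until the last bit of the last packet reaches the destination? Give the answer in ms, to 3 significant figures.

Per-hop transmission t_tx = L/R = 48800/200000000 = 0.244 ms.
Per-hop propagation t_prop = 1880000/300000000 = 6.26667 ms.
Pipeline fill: first packet needs 4·t_tx to clear all hops; remaining 57 packets each add one t_tx.
Total = (4+58-1)·t_tx + 4·t_prop = 61·0.244 + 4·6.26667 = 40.0 ms.

40.0 ms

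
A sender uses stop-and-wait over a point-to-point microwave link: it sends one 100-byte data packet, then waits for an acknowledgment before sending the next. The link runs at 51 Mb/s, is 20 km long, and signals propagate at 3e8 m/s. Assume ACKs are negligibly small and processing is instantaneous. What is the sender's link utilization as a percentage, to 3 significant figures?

t_tx = L/R = 800/51000000 = 1.56863e-05 s.
t_prop = 20000/300000000 = 6.66667e-05 s; RTT = 0.000133333 s.
Cycle = t_tx + RTT = 0.00014902 s.
Utilization = t_tx / cycle = 1.56863e-05/0.00014902 = 10.5 %.

10.5 %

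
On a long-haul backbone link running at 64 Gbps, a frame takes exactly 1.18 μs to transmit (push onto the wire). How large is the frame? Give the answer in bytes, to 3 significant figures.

9440 bytes

L = R × t_tx = 64000000000 b/s × 1.18e-06 s = 75520 bits.
In bytes: 75520 / 8 = 9440 bytes.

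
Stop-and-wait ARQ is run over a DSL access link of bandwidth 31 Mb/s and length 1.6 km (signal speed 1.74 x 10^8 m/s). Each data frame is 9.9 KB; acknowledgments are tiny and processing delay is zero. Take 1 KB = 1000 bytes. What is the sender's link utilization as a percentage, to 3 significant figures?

t_tx = L/R = 79200/31000000 = 0.00255484 s.
t_prop = 1600/174000000 = 9.1954e-06 s; RTT = 1.83908e-05 s.
Cycle = t_tx + RTT = 0.00257323 s.
Utilization = t_tx / cycle = 0.00255484/0.00257323 = 99.3 %.

99.3 %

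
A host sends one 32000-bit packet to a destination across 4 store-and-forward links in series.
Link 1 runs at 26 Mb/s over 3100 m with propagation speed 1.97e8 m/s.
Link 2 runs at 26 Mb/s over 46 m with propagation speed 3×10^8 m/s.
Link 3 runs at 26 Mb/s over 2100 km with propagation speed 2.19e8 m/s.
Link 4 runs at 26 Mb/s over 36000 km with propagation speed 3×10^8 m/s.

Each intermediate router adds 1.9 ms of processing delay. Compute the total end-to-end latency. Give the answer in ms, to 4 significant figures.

Transmission delay per hop = L/R = 32000/26000000 = 1.23077 ms; 4 hops → 4.92308 ms.
Propagation delays (d/s per hop): 0.015736, 0.000153333, 9.58904, 120 ms; sum = 129.605 ms.
Processing at 3 router(s): 3 × 1.9 ms = 5.7 ms.
End-to-end = 140.2 ms.

140.2 ms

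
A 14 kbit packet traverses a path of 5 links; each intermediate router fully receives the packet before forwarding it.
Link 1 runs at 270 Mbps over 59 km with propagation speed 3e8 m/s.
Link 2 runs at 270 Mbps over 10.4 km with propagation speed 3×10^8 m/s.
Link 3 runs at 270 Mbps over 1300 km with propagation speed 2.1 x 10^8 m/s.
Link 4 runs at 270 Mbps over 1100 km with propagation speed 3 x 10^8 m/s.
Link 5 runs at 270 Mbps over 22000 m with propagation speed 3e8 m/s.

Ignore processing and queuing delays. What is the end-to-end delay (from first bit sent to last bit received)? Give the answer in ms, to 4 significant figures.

L = 14000 bits.
Transmission delay per hop = L/R = 14000/270000000 = 0.0518519 ms; 5 hops → 0.259259 ms.
Propagation delays (d/s per hop): 0.196667, 0.0346667, 6.19048, 3.66667, 0.0733333 ms; sum = 10.1618 ms.
End-to-end = 10.42 ms.

10.42 ms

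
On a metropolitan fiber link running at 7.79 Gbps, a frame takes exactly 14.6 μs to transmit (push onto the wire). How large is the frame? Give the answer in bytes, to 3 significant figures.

L = R × t_tx = 7790000000 b/s × 1.46e-05 s = 113734 bits.
In bytes: 113734 / 8 = 14200 bytes.

14200 bytes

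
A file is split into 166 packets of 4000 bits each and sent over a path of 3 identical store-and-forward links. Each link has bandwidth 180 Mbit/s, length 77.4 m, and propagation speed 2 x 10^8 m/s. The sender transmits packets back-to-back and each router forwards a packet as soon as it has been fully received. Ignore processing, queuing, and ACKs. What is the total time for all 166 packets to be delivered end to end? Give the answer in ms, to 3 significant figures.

3.73 ms

Per-hop transmission t_tx = L/R = 4000/180000000 = 0.0222222 ms.
Per-hop propagation t_prop = 77.4/200000000 = 0.000387 ms.
Pipeline fill: first packet needs 3·t_tx to clear all hops; remaining 165 packets each add one t_tx.
Total = (3+166-1)·t_tx + 3·t_prop = 168·0.0222222 + 3·0.000387 = 3.73 ms.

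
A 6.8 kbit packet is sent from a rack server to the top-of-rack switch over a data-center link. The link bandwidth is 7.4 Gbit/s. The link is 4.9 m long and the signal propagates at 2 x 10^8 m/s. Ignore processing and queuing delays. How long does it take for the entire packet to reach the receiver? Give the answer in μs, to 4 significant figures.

0.9434 μs

L = 6800 bits.
Transmission delay = L/R = 6800 / 7400000000 = 0.918919 μs.
Propagation delay = d/s = 4.9 m / 200000000 m/s = 0.0245 μs.
Total = 0.9434 μs.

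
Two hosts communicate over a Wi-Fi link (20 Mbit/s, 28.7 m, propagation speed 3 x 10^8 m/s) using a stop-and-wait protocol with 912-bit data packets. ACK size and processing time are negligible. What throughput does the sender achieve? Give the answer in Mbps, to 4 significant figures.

19.92 Mbps

t_tx = L/R = 912/20000000 = 4.56e-05 s.
t_prop = 28.7/300000000 = 9.56667e-08 s; RTT = 1.91333e-07 s.
Cycle = t_tx + RTT = 4.57913e-05 s.
Throughput = L / cycle = 912 / 4.57913e-05 = 19.92 Mbps.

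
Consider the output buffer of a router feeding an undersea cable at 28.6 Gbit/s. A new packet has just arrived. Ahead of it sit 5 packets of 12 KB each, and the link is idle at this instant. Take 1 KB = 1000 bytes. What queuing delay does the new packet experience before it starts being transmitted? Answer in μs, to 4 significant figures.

16.78 μs

Each queued packet: L/R = 96000/28600000000 = 3.35664 μs.
5 queued → 16.7832 μs.
Queuing delay = 16.78 μs.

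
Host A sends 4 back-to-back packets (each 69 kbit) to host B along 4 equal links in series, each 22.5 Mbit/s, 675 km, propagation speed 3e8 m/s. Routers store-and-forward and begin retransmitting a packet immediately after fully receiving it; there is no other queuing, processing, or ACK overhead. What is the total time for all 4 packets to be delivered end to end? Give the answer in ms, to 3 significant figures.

30.5 ms

Per-hop transmission t_tx = L/R = 69000/22500000 = 3.06667 ms.
Per-hop propagation t_prop = 675000/300000000 = 2.25 ms.
Pipeline fill: first packet needs 4·t_tx to clear all hops; remaining 3 packets each add one t_tx.
Total = (4+4-1)·t_tx + 4·t_prop = 7·3.06667 + 4·2.25 = 30.5 ms.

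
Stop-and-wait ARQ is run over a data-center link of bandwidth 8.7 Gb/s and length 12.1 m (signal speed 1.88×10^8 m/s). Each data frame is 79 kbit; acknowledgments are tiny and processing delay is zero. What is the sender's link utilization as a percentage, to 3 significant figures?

98.6 %

t_tx = L/R = 79000/8700000000 = 9.08046e-06 s.
t_prop = 12.1/188000000 = 6.43617e-08 s; RTT = 1.28723e-07 s.
Cycle = t_tx + RTT = 9.20918e-06 s.
Utilization = t_tx / cycle = 9.08046e-06/9.20918e-06 = 98.6 %.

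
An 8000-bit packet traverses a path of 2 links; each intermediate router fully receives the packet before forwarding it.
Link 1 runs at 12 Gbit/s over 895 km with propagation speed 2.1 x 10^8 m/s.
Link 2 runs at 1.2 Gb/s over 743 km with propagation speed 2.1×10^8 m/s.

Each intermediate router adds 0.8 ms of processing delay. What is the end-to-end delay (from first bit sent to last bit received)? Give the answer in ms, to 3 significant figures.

Transmission delays (L/R per hop): 0.000666667, 0.00666667 ms; sum = 0.00733333 ms.
Propagation delays (d/s per hop): 4.2619, 3.5381 ms; sum = 7.8 ms.
Processing at 1 router(s): 1 × 0.8 ms = 0.8 ms.
End-to-end = 8.61 ms.

8.61 ms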